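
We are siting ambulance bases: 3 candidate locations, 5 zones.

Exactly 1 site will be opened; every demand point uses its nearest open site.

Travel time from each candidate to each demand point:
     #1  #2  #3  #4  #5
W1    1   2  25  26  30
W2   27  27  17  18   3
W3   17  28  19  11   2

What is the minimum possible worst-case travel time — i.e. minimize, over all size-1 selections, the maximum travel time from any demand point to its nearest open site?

27

Open {W2}.
  Farthest demand point is #1 at travel time 27 (to W2); all others are ≤ 27.
With {W3} the worst case is 28.
With {W1} the worst case is 30.
No size-1 selection achieves below 27.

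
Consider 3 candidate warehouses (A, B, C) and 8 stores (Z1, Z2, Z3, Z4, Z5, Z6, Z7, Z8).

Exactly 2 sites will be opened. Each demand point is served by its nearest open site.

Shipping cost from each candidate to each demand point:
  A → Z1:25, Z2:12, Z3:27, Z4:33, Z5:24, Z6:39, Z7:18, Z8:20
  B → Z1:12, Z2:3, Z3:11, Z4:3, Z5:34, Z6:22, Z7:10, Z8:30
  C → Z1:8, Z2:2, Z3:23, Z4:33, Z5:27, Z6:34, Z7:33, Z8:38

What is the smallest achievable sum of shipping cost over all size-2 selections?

105

Open {A, B}.
  Z1→B 12, Z2→B 3, Z3→B 11, Z4→B 3, Z5→A 24, Z6→B 22, Z7→B 10, Z8→A 20  ⇒ total 105.
Compare {B, C}: total 113.
Compare {A, C}: total 162.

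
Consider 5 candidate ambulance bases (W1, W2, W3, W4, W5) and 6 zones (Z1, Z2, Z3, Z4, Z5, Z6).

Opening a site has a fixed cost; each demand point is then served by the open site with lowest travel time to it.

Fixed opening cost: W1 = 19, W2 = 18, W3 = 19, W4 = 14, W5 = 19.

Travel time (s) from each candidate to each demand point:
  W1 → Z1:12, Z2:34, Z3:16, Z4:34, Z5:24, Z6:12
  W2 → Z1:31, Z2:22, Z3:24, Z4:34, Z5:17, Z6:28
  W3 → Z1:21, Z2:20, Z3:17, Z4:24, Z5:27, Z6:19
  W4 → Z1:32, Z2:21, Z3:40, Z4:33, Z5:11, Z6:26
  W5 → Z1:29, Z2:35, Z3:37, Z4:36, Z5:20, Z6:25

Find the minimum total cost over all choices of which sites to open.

138

Open {W1, W4}: assign each demand point to its cheapest open site.
  Z1→W1 12, Z2→W4 21, Z3→W1 16, Z4→W4 33, Z5→W4 11, Z6→W1 12
  travel time 105, fixed 33 → total 138.
Compare {W3, W4}: travel time 112 + fixed 33 = 145.
Compare {W1, W3}: travel time 108 + fixed 38 = 146.
Compare {W3}: travel time 128 + fixed 19 = 147.
All other subsets cost ≥ 145. Minimum total cost: 138.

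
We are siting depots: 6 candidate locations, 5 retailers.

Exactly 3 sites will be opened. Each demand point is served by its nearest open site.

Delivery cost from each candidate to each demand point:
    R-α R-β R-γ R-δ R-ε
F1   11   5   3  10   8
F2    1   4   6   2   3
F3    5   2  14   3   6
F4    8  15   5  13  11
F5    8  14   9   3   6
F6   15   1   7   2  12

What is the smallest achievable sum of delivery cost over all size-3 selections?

Open {F1, F2, F6}.
  R-α→F2 1, R-β→F6 1, R-γ→F1 3, R-δ→F2 2, R-ε→F2 3  ⇒ total 10.
Compare {F1, F2, F3}: total 11.
Compare {F2, F4, F6}: total 12.
No size-3 selection does better; minimum is 10.

10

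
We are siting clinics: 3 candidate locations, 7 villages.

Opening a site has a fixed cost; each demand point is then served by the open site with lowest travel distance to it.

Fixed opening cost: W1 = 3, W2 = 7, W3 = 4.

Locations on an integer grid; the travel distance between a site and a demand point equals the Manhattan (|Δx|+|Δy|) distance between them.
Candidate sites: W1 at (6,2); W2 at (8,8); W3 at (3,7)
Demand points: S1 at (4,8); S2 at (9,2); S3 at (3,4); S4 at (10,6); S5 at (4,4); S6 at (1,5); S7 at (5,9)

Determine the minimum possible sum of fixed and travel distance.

Open {W1, W3}: assign each demand point to its cheapest open site.
  S1→W3 2, S2→W1 3, S3→W3 3, S4→W1 8, S5→W1 4, S6→W3 4, S7→W3 4
  travel distance 28, fixed 7 → total 35.
Compare {W1, W2, W3}: travel distance 24 + fixed 14 = 38.
Compare {W2, W3}: travel distance 28 + fixed 11 = 39.
Compare {W3}: travel distance 36 + fixed 4 = 40.
All other subsets cost ≥ 38. Minimum total cost: 35.

35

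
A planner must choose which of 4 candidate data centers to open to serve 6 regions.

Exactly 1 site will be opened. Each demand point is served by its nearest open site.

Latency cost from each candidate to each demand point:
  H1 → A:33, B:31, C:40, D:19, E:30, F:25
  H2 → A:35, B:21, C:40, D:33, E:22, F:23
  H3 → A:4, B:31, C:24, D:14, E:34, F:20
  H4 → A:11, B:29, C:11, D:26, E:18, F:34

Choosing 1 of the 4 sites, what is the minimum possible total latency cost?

Open {H3}.
  A→H3 4, B→H3 31, C→H3 24, D→H3 14, E→H3 34, F→H3 20  ⇒ total 127.
Compare {H4}: total 129.
Compare {H2}: total 174.
No size-1 selection does better; minimum is 127.

127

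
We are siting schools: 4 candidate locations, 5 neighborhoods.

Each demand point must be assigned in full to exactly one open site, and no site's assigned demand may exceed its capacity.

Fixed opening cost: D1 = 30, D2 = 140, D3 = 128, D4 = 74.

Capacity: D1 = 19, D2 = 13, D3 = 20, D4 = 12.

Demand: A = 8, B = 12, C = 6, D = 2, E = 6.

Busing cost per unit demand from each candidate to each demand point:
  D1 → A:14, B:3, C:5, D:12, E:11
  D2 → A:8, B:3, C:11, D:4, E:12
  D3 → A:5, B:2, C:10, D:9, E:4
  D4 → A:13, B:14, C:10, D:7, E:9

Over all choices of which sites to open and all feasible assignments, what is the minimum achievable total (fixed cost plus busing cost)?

Open {D1, D3}; cheapest assignment that respects the capacities:
  D1 (cap 19, load 18): B, C — cost 12×3 + 6×5 = 66
  D3 (cap 20, load 16): A, D, E — cost 8×5 + 2×9 + 6×4 = 82
  Shipping 148, fixed 158 → total 306.
  Any other capacity-feasible assignment to {D1, D3} ships for at least 148.
Compare {D1, D3, D4}: its best feasible assignment gives total 376.
Compare {D1, D2, D3}: its best feasible assignment gives total 436.
Every other set of open sites that can feasibly serve all demand totals ≥ 376 even under its best assignment. Minimum: 306.

306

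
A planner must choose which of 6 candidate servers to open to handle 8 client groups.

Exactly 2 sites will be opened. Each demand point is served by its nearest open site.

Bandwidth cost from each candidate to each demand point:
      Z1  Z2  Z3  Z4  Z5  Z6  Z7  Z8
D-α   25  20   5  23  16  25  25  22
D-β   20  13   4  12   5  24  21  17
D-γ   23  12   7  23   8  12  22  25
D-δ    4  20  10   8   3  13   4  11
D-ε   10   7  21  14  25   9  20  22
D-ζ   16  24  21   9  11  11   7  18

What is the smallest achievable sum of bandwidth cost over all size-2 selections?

56

Open {D-δ, D-ε}.
  Z1→D-δ 4, Z2→D-ε 7, Z3→D-δ 10, Z4→D-δ 8, Z5→D-δ 3, Z6→D-ε 9, Z7→D-δ 4, Z8→D-δ 11  ⇒ total 56.
Compare {D-β, D-δ}: total 60.
Compare {D-γ, D-δ}: total 61.
No size-2 selection does better; minimum is 56.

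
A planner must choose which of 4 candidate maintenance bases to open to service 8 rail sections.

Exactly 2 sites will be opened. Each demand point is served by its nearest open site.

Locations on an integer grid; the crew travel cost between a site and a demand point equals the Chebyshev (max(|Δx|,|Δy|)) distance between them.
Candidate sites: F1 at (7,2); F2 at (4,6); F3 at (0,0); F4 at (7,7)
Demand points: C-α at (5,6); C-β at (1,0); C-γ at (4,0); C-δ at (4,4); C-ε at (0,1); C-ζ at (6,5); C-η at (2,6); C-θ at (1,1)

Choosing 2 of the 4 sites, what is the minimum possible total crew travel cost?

Open {F2, F3}.
  C-α→F2 1, C-β→F3 1, C-γ→F3 4, C-δ→F2 2, C-ε→F3 1, C-ζ→F2 2, C-η→F2 2, C-θ→F3 1  ⇒ total 14.
Compare {F3, F4}: total 19.
Compare {F1, F3}: total 21.
No size-2 selection does better; minimum is 14.

14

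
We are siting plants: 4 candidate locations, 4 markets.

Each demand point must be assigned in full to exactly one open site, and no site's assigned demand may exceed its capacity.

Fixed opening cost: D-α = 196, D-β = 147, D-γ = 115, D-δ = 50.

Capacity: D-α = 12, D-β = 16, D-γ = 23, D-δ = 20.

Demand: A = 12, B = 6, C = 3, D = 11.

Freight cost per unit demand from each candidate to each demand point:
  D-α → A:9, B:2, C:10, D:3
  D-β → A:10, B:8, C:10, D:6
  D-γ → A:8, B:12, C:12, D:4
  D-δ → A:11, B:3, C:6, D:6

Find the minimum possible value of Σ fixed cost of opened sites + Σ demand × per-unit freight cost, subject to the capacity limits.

Open {D-γ, D-δ}; cheapest assignment that respects the capacities:
  D-γ (cap 23, load 23): A, D — cost 12×8 + 11×4 = 140
  D-δ (cap 20, load 9): B, C — cost 6×3 + 3×6 = 36
  Shipping 176, fixed 165 → total 341.
  Any other capacity-feasible assignment to {D-γ, D-δ} ships for at least 176.
Compare {D-β, D-δ}: its best feasible assignment gives total 419.
Compare {D-α, D-δ}: its best feasible assignment gives total 456.
Every other set of open sites that can feasibly serve all demand totals ≥ 419 even under its best assignment. Minimum: 341.

341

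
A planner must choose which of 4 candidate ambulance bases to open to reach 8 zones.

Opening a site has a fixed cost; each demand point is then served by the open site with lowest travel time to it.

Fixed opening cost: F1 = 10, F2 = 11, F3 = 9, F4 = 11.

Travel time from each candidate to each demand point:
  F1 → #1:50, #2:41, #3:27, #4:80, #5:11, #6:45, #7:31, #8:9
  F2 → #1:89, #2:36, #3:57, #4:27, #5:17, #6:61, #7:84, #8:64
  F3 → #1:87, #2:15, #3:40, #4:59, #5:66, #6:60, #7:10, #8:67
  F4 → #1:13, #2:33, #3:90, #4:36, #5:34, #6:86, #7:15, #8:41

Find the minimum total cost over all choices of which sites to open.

196

Open {F1, F3, F4}: assign each demand point to its cheapest open site.
  #1→F4 13, #2→F3 15, #3→F1 27, #4→F4 36, #5→F1 11, #6→F1 45, #7→F3 10, #8→F1 9
  travel time 166, fixed 30 → total 196.
Compare {F1, F2, F3, F4}: travel time 157 + fixed 41 = 198.
Compare {F1, F4}: travel time 189 + fixed 21 = 210.
Compare {F1, F2, F4}: travel time 180 + fixed 32 = 212.
All other subsets cost ≥ 198. Minimum total cost: 196.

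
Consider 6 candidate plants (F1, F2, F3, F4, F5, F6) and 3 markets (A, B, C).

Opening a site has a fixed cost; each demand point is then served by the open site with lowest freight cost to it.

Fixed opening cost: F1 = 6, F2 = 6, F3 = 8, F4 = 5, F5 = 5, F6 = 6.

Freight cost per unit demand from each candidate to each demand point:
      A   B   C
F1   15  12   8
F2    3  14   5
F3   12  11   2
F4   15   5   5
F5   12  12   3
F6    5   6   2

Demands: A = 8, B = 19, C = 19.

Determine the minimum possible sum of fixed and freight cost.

Open {F2, F4, F6}: assign each demand point to its cheapest open site.
  A→F2 8×3=24, B→F4 19×5=95, C→F6 19×2=38
  freight cost 157, fixed 17 → total 174.
Compare {F2, F3, F4}: freight cost 157 + fixed 19 = 176.
Compare {F2, F4, F5, F6}: freight cost 157 + fixed 22 = 179.
Compare {F1, F2, F4, F6}: freight cost 157 + fixed 23 = 180.
All other subsets cost ≥ 176. Minimum total cost: 174.

174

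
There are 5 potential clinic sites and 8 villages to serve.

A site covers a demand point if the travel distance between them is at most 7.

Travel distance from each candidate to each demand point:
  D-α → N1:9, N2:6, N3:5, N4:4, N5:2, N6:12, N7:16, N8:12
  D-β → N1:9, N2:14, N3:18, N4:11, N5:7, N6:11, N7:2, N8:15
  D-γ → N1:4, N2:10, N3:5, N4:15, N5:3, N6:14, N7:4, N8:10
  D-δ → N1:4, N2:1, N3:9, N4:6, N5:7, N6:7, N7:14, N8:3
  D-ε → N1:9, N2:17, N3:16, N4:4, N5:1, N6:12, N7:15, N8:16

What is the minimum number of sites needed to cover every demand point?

2

Coverage sets (demand points within 7 of each site):
  D-α: {N2, N3, N4, N5}
  D-β: {N5, N7}
  D-γ: {N1, N3, N5, N7}
  D-δ: {N1, N2, N4, N5, N6, N8}
  D-ε: {N4, N5}
No single site covers all 8 demand points.
But {D-γ, D-δ} covers everything, so the minimum is 2.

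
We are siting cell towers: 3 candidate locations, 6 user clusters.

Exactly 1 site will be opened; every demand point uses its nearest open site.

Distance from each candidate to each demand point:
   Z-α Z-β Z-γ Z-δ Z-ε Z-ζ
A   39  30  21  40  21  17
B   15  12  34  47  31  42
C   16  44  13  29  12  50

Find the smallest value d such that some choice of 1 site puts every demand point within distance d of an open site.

40

Open {A}.
  Farthest demand point is Z-δ at distance 40 (to A); all others are ≤ 40.
With {B} the worst case is 47.
With {C} the worst case is 50.
No size-1 selection achieves below 40.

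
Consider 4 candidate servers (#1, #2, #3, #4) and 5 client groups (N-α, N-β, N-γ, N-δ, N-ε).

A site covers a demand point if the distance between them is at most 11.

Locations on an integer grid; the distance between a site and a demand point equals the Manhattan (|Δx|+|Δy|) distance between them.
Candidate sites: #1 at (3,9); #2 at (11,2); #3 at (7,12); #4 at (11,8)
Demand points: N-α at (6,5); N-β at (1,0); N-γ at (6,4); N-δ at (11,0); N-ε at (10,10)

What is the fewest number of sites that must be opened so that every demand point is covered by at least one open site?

Coverage sets (demand points within 11 of each site):
  #1: {N-α, N-β, N-γ, N-ε}
  #2: {N-α, N-γ, N-δ, N-ε}
  #3: {N-α, N-γ, N-ε}
  #4: {N-α, N-γ, N-δ, N-ε}
No single site covers all 5 demand points.
But {#1, #2} covers everything, so the minimum is 2.

2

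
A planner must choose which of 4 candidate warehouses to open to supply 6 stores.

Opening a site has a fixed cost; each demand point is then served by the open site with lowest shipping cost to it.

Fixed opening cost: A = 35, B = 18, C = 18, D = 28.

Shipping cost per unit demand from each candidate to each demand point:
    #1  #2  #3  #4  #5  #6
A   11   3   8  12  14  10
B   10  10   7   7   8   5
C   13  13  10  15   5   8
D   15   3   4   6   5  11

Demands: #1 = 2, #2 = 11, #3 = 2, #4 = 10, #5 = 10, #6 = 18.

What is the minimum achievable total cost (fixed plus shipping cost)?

307

Open {B, D}: assign each demand point to its cheapest open site.
  #1→B 2×10=20, #2→D 11×3=33, #3→D 2×4=8, #4→D 10×6=60, #5→D 10×5=50, #6→B 18×5=90
  shipping cost 261, fixed 46 → total 307.
Compare {B, C, D}: shipping cost 261 + fixed 64 = 325.
Compare {A, B, D}: shipping cost 261 + fixed 81 = 342.
Compare {A, B, C}: shipping cost 277 + fixed 71 = 348.
All other subsets cost ≥ 325. Minimum total cost: 307.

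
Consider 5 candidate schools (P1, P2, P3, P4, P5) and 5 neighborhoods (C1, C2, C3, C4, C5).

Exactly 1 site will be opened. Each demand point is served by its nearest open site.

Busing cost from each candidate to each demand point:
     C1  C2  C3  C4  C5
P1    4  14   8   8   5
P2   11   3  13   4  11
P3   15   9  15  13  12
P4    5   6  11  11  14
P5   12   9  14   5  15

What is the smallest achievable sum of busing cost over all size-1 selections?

39

Open {P1}.
  C1→P1 4, C2→P1 14, C3→P1 8, C4→P1 8, C5→P1 5  ⇒ total 39.
Compare {P2}: total 42.
Compare {P4}: total 47.
No size-1 selection does better; minimum is 39.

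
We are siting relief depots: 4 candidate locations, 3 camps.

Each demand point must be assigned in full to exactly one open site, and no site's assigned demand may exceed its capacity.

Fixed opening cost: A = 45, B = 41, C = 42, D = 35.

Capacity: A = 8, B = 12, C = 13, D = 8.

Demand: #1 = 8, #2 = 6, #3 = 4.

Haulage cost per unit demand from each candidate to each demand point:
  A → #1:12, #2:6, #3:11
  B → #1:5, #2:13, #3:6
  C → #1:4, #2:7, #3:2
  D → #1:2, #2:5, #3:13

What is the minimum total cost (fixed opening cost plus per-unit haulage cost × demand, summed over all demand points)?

143

Open {C, D}; cheapest assignment that respects the capacities:
  C (cap 13, load 10): #2, #3 — cost 6×7 + 4×2 = 50
  D (cap 8, load 8): #1 — cost 8×2 = 16
  Shipping 66, fixed 77 → total 143.
  Any other capacity-feasible assignment to {C, D} ships for at least 66.
Compare {A, C}: its best feasible assignment gives total 163.
Compare {B, D}: its best feasible assignment gives total 170.
Every other set of open sites that can feasibly serve all demand totals ≥ 163 even under its best assignment. Minimum: 143.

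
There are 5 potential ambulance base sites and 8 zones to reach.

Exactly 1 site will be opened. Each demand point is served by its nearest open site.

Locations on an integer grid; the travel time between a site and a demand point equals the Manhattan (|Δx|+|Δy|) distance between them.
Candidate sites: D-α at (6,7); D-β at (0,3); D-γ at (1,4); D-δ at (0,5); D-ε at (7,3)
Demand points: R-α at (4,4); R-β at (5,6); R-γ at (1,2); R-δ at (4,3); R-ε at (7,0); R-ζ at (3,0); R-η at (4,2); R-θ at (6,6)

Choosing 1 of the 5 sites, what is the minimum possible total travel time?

Open {D-ε}.
  R-α→D-ε 4, R-β→D-ε 5, R-γ→D-ε 7, R-δ→D-ε 3, R-ε→D-ε 3, R-ζ→D-ε 7, R-η→D-ε 4, R-θ→D-ε 4  ⇒ total 37.
Compare {D-γ}: total 43.
Compare {D-α}: total 49.
No size-1 selection does better; minimum is 37.

37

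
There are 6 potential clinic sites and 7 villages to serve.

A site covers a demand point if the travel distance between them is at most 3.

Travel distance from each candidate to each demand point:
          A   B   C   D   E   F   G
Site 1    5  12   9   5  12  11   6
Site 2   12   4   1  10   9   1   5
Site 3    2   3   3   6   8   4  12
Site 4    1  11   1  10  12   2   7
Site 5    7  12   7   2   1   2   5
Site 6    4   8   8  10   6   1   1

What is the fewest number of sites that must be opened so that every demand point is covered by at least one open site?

Coverage sets (demand points within 3 of each site):
  Site 1: {}
  Site 2: {C, F}
  Site 3: {A, B, C}
  Site 4: {A, C, F}
  Site 5: {D, E, F}
  Site 6: {F, G}
No 2 sites suffice: every size-2 union leaves at least one demand point uncovered.
But {Site 3, Site 5, Site 6} covers everything, so the minimum is 3.

3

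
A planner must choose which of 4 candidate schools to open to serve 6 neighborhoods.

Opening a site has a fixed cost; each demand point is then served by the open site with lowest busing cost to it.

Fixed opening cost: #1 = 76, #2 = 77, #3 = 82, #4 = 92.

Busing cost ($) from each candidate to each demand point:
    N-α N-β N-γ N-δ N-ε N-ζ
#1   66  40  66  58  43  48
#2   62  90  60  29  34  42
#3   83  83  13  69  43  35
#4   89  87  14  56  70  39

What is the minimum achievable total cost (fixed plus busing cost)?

Open {#2}: assign each demand point to its cheapest open site.
  N-α→#2 62, N-β→#2 90, N-γ→#2 60, N-δ→#2 29, N-ε→#2 34, N-ζ→#2 42
  busing cost 317, fixed 77 → total 394.
Compare {#1}: busing cost 321 + fixed 76 = 397.
Compare {#3}: busing cost 326 + fixed 82 = 408.
Compare {#1, #3}: busing cost 255 + fixed 158 = 413.
All other subsets cost ≥ 397. Minimum total cost: 394.

394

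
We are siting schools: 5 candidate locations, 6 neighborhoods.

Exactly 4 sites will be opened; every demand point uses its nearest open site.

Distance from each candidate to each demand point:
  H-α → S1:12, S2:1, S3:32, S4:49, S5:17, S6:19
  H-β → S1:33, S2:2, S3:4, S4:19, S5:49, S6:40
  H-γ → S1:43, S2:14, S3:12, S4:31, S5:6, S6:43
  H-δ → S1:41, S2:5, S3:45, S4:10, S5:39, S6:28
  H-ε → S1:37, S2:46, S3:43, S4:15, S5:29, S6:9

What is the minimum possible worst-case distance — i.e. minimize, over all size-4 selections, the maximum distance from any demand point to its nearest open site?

12

Open {H-α, H-γ, H-δ, H-ε}.
  Farthest demand point is S1 at distance 12 (to H-α); all others are ≤ 12.
With {H-α, H-β, H-γ, H-ε} the worst case is 15.
With {H-α, H-β, H-δ, H-ε} the worst case is 17.
No size-4 selection achieves below 12.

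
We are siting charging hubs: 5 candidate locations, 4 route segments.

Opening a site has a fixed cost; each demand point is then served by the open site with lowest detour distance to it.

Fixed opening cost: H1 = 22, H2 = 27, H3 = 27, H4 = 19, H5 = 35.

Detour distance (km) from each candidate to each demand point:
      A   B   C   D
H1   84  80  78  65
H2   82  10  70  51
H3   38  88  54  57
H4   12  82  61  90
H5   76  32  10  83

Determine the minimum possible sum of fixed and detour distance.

Open {H2, H4, H5}: assign each demand point to its cheapest open site.
  A→H4 12, B→H2 10, C→H5 10, D→H2 51
  detour distance 83, fixed 81 → total 164.
Compare {H2, H4}: detour distance 134 + fixed 46 = 180.
Compare {H1, H2, H4, H5}: detour distance 83 + fixed 103 = 186.
Compare {H4, H5}: detour distance 137 + fixed 54 = 191.
All other subsets cost ≥ 180. Minimum total cost: 164.

164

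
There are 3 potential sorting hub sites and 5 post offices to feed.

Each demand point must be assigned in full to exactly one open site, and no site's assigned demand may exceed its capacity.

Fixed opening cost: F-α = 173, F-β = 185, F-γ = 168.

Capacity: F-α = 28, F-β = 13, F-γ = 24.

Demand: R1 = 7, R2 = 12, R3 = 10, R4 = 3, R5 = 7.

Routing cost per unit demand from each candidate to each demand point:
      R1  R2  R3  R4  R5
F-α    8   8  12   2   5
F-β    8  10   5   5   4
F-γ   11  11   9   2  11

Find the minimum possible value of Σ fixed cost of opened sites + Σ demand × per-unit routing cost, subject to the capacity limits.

Open {F-α, F-β}; cheapest assignment that respects the capacities:
  F-α (cap 28, load 26): R1, R2, R5 — cost 7×8 + 12×8 + 7×5 = 187
  F-β (cap 13, load 13): R3, R4 — cost 10×5 + 3×5 = 65
  Shipping 252, fixed 358 → total 610.
  Any other capacity-feasible assignment to {F-α, F-β} ships for at least 252.
Compare {F-α, F-γ}: its best feasible assignment gives total 624.
Compare {F-α, F-β, F-γ}: its best feasible assignment gives total 769.
Every other set of open sites that can feasibly serve all demand totals ≥ 624 even under its best assignment. Minimum: 610.

610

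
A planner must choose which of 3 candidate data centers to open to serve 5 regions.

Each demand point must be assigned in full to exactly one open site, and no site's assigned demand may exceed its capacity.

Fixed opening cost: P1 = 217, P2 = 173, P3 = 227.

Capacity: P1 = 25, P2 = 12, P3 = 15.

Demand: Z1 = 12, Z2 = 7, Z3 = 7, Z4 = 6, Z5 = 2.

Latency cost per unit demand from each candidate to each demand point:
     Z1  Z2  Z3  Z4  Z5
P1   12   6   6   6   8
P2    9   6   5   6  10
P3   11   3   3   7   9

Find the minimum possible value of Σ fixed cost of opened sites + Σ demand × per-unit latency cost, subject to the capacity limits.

634

Open {P1, P2}; cheapest assignment that respects the capacities:
  P1 (cap 25, load 22): Z2, Z3, Z4, Z5 — cost 7×6 + 7×6 + 6×6 + 2×8 = 136
  P2 (cap 12, load 12): Z1 — cost 12×9 = 108
  Shipping 244, fixed 390 → total 634.
  Any other capacity-feasible assignment to {P1, P2} ships for at least 244.
Compare {P1, P3}: its best feasible assignment gives total 682.
Compare {P1, P2, P3}: its best feasible assignment gives total 819.
Every other set of open sites that can feasibly serve all demand totals ≥ 682 even under its best assignment. Minimum: 634.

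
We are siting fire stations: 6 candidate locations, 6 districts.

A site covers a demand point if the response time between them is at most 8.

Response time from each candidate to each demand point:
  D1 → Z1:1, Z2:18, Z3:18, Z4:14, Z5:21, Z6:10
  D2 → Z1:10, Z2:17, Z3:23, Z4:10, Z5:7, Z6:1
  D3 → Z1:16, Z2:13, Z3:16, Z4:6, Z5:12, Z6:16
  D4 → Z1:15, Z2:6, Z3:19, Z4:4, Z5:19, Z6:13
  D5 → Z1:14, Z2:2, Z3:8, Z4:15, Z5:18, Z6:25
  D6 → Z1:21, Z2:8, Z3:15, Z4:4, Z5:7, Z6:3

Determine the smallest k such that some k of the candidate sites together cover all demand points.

3

Coverage sets (demand points within 8 of each site):
  D1: {Z1}
  D2: {Z5, Z6}
  D3: {Z4}
  D4: {Z2, Z4}
  D5: {Z2, Z3}
  D6: {Z2, Z4, Z5, Z6}
No 2 sites suffice: every size-2 union leaves at least one demand point uncovered.
But {D1, D5, D6} covers everything, so the minimum is 3.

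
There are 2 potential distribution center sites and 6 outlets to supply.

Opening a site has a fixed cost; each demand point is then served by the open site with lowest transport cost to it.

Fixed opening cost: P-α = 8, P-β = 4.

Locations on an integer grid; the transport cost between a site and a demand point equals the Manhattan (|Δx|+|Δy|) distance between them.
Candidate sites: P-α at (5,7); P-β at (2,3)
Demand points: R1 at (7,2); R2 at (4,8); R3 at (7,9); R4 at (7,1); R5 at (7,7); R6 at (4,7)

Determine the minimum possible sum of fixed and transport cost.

Open {P-α}: assign each demand point to its cheapest open site.
  R1→P-α 7, R2→P-α 2, R3→P-α 4, R4→P-α 8, R5→P-α 2, R6→P-α 1
  transport cost 24, fixed 8 → total 32.
Compare {P-α, P-β}: transport cost 22 + fixed 12 = 34.
Compare {P-β}: transport cost 46 + fixed 4 = 50.

32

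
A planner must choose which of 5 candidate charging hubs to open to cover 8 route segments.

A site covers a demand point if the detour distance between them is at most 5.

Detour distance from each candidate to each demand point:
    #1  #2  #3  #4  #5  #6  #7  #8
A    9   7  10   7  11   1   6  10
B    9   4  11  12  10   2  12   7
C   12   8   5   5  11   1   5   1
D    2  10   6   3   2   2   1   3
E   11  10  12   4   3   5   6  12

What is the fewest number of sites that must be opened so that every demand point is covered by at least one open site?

3

Coverage sets (demand points within 5 of each site):
  A: {#6}
  B: {#2, #6}
  C: {#3, #4, #6, #7, #8}
  D: {#1, #4, #5, #6, #7, #8}
  E: {#4, #5, #6}
No 2 sites suffice: every size-2 union leaves at least one demand point uncovered.
But {B, C, D} covers everything, so the minimum is 3.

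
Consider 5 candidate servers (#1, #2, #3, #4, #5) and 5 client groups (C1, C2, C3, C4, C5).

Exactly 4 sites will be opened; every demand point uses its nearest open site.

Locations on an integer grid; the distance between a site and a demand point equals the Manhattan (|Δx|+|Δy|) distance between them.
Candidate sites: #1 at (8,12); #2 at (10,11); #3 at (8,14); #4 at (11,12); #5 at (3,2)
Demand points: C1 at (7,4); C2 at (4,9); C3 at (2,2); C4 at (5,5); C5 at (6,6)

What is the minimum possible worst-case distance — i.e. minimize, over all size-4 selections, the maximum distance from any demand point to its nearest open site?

7

Open {#1, #2, #3, #5}.
  Farthest demand point is C2 at distance 7 (to #1); all others are ≤ 7.
With {#1, #2, #4, #5} the worst case is 7.
With {#1, #3, #4, #5} the worst case is 7.
No size-4 selection achieves below 7.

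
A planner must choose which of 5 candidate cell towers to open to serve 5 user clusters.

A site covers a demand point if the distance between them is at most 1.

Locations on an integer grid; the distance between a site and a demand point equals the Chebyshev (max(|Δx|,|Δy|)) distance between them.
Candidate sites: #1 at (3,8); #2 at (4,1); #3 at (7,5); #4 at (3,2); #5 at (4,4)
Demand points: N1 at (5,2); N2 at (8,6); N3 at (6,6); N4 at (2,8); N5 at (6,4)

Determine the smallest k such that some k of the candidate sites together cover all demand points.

Coverage sets (demand points within 1 of each site):
  #1: {N4}
  #2: {N1}
  #3: {N2, N3, N5}
  #4: {}
  #5: {}
No 2 sites suffice: every size-2 union leaves at least one demand point uncovered.
But {#1, #2, #3} covers everything, so the minimum is 3.

3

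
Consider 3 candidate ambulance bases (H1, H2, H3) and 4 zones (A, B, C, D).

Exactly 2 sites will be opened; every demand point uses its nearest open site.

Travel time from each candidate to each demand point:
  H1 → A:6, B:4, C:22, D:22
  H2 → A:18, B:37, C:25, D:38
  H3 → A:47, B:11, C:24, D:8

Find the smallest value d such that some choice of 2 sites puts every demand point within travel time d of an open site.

22

Open {H1, H2}.
  Farthest demand point is C at travel time 22 (to H1); all others are ≤ 22.
With {H1, H3} the worst case is 22.
With {H2, H3} the worst case is 24.
No size-2 selection achieves below 22.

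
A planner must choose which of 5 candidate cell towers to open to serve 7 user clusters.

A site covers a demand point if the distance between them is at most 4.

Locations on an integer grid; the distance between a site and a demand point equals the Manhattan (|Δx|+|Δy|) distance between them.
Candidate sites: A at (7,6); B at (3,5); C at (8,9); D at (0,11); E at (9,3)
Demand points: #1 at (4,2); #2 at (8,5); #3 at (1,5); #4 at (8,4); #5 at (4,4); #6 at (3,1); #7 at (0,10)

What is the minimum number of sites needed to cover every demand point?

3

Coverage sets (demand points within 4 of each site):
  A: {#2, #4}
  B: {#1, #3, #5, #6}
  C: {#2}
  D: {#7}
  E: {#2, #4}
No 2 sites suffice: every size-2 union leaves at least one demand point uncovered.
But {A, B, D} covers everything, so the minimum is 3.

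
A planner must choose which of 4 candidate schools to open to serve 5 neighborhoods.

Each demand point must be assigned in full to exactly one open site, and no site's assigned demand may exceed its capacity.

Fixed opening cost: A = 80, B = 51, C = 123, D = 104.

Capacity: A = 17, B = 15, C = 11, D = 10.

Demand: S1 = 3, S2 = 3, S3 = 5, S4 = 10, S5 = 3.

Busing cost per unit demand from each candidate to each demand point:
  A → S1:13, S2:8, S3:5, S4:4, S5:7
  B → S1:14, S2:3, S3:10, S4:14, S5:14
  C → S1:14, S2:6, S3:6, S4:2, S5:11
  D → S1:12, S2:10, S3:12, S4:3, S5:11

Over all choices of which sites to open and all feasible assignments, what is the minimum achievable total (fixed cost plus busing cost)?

Open {A, B}; cheapest assignment that respects the capacities:
  A (cap 17, load 15): S3, S4 — cost 5×5 + 10×4 = 65
  B (cap 15, load 9): S1, S2, S5 — cost 3×14 + 3×3 + 3×14 = 93
  Shipping 158, fixed 131 → total 289.
  Any other capacity-feasible assignment to {A, B} ships for at least 158.
Compare {A, D}: its best feasible assignment gives total 323.
Compare {B, D}: its best feasible assignment gives total 328.
Every other set of open sites that can feasibly serve all demand totals ≥ 323 even under its best assignment. Minimum: 289.

289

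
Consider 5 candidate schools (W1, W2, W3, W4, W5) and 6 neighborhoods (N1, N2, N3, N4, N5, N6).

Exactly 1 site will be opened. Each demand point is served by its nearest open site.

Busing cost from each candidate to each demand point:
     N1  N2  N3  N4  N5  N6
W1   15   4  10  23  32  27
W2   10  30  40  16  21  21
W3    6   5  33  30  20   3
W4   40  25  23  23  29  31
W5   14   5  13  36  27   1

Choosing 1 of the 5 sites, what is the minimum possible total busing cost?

96

Open {W5}.
  N1→W5 14, N2→W5 5, N3→W5 13, N4→W5 36, N5→W5 27, N6→W5 1  ⇒ total 96.
Compare {W3}: total 97.
Compare {W1}: total 111.
No size-1 selection does better; minimum is 96.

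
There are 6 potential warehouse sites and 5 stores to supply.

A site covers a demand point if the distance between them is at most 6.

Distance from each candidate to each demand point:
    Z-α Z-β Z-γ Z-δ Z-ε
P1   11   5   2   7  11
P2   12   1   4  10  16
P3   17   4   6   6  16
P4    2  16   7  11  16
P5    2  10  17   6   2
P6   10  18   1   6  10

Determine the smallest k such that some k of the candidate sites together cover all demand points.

Coverage sets (demand points within 6 of each site):
  P1: {Z-β, Z-γ}
  P2: {Z-β, Z-γ}
  P3: {Z-β, Z-γ, Z-δ}
  P4: {Z-α}
  P5: {Z-α, Z-δ, Z-ε}
  P6: {Z-γ, Z-δ}
No single site covers all 5 demand points.
But {P1, P5} covers everything, so the minimum is 2.

2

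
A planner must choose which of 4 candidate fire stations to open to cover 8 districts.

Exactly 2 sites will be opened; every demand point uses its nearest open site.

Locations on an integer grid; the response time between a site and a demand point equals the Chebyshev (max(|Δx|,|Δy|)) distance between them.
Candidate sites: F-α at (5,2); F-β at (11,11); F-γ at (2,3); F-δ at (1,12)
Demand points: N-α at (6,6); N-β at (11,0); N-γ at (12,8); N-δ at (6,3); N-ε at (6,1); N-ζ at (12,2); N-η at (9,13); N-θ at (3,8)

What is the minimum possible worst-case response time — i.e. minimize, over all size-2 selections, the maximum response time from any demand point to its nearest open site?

7

Open {F-α, F-β}.
  Farthest demand point is N-ζ at response time 7 (to F-α); all others are ≤ 7.
With {F-α, F-δ} the worst case is 8.
With {F-β, F-γ} the worst case is 9.
No size-2 selection achieves below 7.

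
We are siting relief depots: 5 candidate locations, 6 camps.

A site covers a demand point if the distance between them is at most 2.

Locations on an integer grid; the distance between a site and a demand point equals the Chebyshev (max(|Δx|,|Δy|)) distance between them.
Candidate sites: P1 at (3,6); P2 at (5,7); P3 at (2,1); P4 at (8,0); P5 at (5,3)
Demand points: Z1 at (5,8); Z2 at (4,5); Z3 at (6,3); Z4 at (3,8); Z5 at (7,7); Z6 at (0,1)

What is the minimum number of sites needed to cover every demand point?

3

Coverage sets (demand points within 2 of each site):
  P1: {Z1, Z2, Z4}
  P2: {Z1, Z2, Z4, Z5}
  P3: {Z6}
  P4: {}
  P5: {Z2, Z3}
No 2 sites suffice: every size-2 union leaves at least one demand point uncovered.
But {P2, P3, P5} covers everything, so the minimum is 3.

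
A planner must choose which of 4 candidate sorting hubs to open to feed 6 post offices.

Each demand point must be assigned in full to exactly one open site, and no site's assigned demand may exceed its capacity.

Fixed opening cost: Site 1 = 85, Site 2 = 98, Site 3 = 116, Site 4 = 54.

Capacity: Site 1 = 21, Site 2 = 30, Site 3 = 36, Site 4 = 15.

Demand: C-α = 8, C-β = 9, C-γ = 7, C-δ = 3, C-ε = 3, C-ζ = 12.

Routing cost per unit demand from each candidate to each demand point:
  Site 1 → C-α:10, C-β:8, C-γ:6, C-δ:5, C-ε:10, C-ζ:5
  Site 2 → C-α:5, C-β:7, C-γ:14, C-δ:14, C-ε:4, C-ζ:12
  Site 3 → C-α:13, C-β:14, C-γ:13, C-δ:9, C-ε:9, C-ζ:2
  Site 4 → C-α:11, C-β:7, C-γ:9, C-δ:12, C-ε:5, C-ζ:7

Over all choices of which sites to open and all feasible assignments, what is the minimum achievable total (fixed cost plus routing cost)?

442

Open {Site 1, Site 2}; cheapest assignment that respects the capacities:
  Site 1 (cap 21, load 19): C-γ, C-ζ — cost 7×6 + 12×5 = 102
  Site 2 (cap 30, load 23): C-α, C-β, C-δ, C-ε — cost 8×5 + 9×7 + 3×14 + 3×4 = 157
  Shipping 259, fixed 183 → total 442.
  Any other capacity-feasible assignment to {Site 1, Site 2} ships for at least 259.
Compare {Site 2, Site 3}: its best feasible assignment gives total 471.
Compare {Site 1, Site 3}: its best feasible assignment gives total 485.
Every other set of open sites that can feasibly serve all demand totals ≥ 471 even under its best assignment. Minimum: 442.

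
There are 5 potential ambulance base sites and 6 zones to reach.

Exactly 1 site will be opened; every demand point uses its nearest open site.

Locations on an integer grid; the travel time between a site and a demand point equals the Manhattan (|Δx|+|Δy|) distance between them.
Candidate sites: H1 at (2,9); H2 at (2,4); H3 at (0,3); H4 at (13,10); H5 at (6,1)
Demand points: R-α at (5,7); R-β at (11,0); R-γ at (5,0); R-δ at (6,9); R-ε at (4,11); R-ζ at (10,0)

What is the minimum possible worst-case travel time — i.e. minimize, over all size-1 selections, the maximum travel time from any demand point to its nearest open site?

12

Open {H5}.
  Farthest demand point is R-ε at travel time 12 (to H5); all others are ≤ 12.
With {H2} the worst case is 13.
With {H3} the worst case is 14.
No size-1 selection achieves below 12.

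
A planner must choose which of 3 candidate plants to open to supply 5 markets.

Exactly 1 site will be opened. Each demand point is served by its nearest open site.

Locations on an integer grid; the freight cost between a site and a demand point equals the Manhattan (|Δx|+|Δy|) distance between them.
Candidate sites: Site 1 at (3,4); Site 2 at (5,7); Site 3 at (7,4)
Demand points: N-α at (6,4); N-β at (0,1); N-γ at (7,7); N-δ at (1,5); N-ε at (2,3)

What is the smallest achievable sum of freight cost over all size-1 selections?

21

Open {Site 1}.
  N-α→Site 1 3, N-β→Site 1 6, N-γ→Site 1 7, N-δ→Site 1 3, N-ε→Site 1 2  ⇒ total 21.
Compare {Site 3}: total 27.
Compare {Site 2}: total 30.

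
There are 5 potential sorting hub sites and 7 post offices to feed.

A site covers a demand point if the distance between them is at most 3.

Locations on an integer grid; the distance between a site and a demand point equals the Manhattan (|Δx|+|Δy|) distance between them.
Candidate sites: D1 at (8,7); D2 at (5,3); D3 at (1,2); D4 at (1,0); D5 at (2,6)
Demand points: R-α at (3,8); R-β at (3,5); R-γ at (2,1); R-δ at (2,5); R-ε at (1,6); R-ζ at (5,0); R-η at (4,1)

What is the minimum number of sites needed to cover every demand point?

3

Coverage sets (demand points within 3 of each site):
  D1: {}
  D2: {R-ζ, R-η}
  D3: {R-γ}
  D4: {R-γ}
  D5: {R-α, R-β, R-δ, R-ε}
No 2 sites suffice: every size-2 union leaves at least one demand point uncovered.
But {D2, D3, D5} covers everything, so the minimum is 3.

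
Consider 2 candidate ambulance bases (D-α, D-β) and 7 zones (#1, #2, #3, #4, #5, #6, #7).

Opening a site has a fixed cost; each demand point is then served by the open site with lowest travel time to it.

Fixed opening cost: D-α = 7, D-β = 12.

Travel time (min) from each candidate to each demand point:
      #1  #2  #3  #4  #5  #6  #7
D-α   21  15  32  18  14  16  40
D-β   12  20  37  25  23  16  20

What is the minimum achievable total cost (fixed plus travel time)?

Open {D-α, D-β}: assign each demand point to its cheapest open site.
  #1→D-β 12, #2→D-α 15, #3→D-α 32, #4→D-α 18, #5→D-α 14, #6→D-α 16, #7→D-β 20
  travel time 127, fixed 19 → total 146.
Compare {D-α}: travel time 156 + fixed 7 = 163.
Compare {D-β}: travel time 153 + fixed 12 = 165.

146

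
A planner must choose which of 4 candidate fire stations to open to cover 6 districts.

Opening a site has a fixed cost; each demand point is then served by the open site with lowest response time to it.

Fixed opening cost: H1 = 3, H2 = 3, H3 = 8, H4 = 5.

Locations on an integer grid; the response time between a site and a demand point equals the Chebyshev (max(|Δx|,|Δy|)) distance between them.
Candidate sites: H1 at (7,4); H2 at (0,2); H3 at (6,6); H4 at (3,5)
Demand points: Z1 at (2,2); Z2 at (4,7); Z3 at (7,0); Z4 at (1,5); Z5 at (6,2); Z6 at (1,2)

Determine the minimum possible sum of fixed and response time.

21

Open {H1, H2}: assign each demand point to its cheapest open site.
  Z1→H2 2, Z2→H1 3, Z3→H1 4, Z4→H2 3, Z5→H1 2, Z6→H2 1
  response time 15, fixed 6 → total 21.
Compare {H4}: response time 18 + fixed 5 = 23.
Compare {H2, H4}: response time 15 + fixed 8 = 23.
Compare {H1, H4}: response time 16 + fixed 8 = 24.
All other subsets cost ≥ 23. Minimum total cost: 21.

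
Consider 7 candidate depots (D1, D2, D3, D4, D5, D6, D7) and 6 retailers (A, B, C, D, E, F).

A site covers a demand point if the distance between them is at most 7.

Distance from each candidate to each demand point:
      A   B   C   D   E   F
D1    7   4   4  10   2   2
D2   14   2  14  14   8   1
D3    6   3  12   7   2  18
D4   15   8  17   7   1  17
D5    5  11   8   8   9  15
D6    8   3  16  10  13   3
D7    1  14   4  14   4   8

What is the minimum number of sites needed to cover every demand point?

2

Coverage sets (demand points within 7 of each site):
  D1: {A, B, C, E, F}
  D2: {B, F}
  D3: {A, B, D, E}
  D4: {D, E}
  D5: {A}
  D6: {B, F}
  D7: {A, C, E}
No single site covers all 6 demand points.
But {D1, D3} covers everything, so the minimum is 2.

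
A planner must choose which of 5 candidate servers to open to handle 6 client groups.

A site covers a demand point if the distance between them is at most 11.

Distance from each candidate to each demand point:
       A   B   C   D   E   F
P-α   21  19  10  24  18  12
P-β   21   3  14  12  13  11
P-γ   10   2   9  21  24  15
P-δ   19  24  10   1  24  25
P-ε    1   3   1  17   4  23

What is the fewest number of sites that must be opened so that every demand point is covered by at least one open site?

Coverage sets (demand points within 11 of each site):
  P-α: {C}
  P-β: {B, F}
  P-γ: {A, B, C}
  P-δ: {C, D}
  P-ε: {A, B, C, E}
No 2 sites suffice: every size-2 union leaves at least one demand point uncovered.
But {P-β, P-δ, P-ε} covers everything, so the minimum is 3.

3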